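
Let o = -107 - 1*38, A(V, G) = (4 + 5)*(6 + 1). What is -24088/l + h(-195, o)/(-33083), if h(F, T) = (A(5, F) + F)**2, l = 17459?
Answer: -1101108920/577596097 ≈ -1.9064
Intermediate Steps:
A(V, G) = 63 (A(V, G) = 9*7 = 63)
o = -145 (o = -107 - 38 = -145)
h(F, T) = (63 + F)**2
-24088/l + h(-195, o)/(-33083) = -24088/17459 + (63 - 195)**2/(-33083) = -24088*1/17459 + (-132)**2*(-1/33083) = -24088/17459 + 17424*(-1/33083) = -24088/17459 - 17424/33083 = -1101108920/577596097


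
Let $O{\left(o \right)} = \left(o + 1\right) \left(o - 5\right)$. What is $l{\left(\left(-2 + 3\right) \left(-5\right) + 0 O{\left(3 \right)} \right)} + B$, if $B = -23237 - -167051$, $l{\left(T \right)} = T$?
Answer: $143809$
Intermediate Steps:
$O{\left(o \right)} = \left(1 + o\right) \left(-5 + o\right)$
$B = 143814$ ($B = -23237 + 167051 = 143814$)
$l{\left(\left(-2 + 3\right) \left(-5\right) + 0 O{\left(3 \right)} \right)} + B = \left(\left(-2 + 3\right) \left(-5\right) + 0 \left(-5 + 3^{2} - 12\right)\right) + 143814 = \left(1 \left(-5\right) + 0 \left(-5 + 9 - 12\right)\right) + 143814 = \left(-5 + 0 \left(-8\right)\right) + 143814 = \left(-5 + 0\right) + 143814 = -5 + 143814 = 143809$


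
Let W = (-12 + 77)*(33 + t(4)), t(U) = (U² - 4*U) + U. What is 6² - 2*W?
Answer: -4774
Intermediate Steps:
t(U) = U² - 3*U
W = 2405 (W = (-12 + 77)*(33 + 4*(-3 + 4)) = 65*(33 + 4*1) = 65*(33 + 4) = 65*37 = 2405)
6² - 2*W = 6² - 2*2405 = 36 - 4810 = -4774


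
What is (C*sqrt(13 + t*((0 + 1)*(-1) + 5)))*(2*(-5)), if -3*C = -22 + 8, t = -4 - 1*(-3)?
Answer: -140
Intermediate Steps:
t = -1 (t = -4 + 3 = -1)
C = 14/3 (C = -(-22 + 8)/3 = -1/3*(-14) = 14/3 ≈ 4.6667)
(C*sqrt(13 + t*((0 + 1)*(-1) + 5)))*(2*(-5)) = (14*sqrt(13 - ((0 + 1)*(-1) + 5))/3)*(2*(-5)) = (14*sqrt(13 - (1*(-1) + 5))/3)*(-10) = (14*sqrt(13 - (-1 + 5))/3)*(-10) = (14*sqrt(13 - 1*4)/3)*(-10) = (14*sqrt(13 - 4)/3)*(-10) = (14*sqrt(9)/3)*(-10) = ((14/3)*3)*(-10) = 14*(-10) = -140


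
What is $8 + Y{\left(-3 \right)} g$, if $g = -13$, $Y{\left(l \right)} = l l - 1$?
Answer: $-96$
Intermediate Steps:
$Y{\left(l \right)} = -1 + l^{2}$ ($Y{\left(l \right)} = l^{2} - 1 = -1 + l^{2}$)
$8 + Y{\left(-3 \right)} g = 8 + \left(-1 + \left(-3\right)^{2}\right) \left(-13\right) = 8 + \left(-1 + 9\right) \left(-13\right) = 8 + 8 \left(-13\right) = 8 - 104 = -96$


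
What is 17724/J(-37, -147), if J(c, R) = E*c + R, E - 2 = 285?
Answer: -1266/769 ≈ -1.6463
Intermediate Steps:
E = 287 (E = 2 + 285 = 287)
J(c, R) = R + 287*c (J(c, R) = 287*c + R = R + 287*c)
17724/J(-37, -147) = 17724/(-147 + 287*(-37)) = 17724/(-147 - 10619) = 17724/(-10766) = 17724*(-1/10766) = -1266/769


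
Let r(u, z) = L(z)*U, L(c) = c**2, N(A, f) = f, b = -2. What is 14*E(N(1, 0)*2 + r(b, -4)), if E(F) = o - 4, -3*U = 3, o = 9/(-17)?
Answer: -1078/17 ≈ -63.412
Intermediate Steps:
o = -9/17 (o = 9*(-1/17) = -9/17 ≈ -0.52941)
U = -1 (U = -1/3*3 = -1)
r(u, z) = -z**2 (r(u, z) = z**2*(-1) = -z**2)
E(F) = -77/17 (E(F) = -9/17 - 4 = -77/17)
14*E(N(1, 0)*2 + r(b, -4)) = 14*(-77/17) = -1078/17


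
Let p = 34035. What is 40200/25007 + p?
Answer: 851153445/25007 ≈ 34037.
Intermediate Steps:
40200/25007 + p = 40200/25007 + 34035 = 851153445/25007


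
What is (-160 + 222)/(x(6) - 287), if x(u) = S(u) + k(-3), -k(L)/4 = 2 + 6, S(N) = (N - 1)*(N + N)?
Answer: -62/259 ≈ -0.23938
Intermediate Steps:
S(N) = 2*N*(-1 + N) (S(N) = (-1 + N)*(2*N) = 2*N*(-1 + N))
k(L) = -32 (k(L) = -4*(2 + 6) = -4*8 = -32)
x(u) = -32 + 2*u*(-1 + u) (x(u) = 2*u*(-1 + u) - 32 = -32 + 2*u*(-1 + u))
(-160 + 222)/(x(6) - 287) = (-160 + 222)/((-32 + 2*6*(-1 + 6)) - 287) = 62/((-32 + 2*6*5) - 287) = 62/((-32 + 60) - 287) = 62/(28 - 287) = 62/(-259) = 62*(-1/259) = -62/259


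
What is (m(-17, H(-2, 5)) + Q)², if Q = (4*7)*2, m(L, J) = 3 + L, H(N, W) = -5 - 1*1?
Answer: 1764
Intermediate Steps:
H(N, W) = -6 (H(N, W) = -5 - 1 = -6)
Q = 56 (Q = 28*2 = 56)
(m(-17, H(-2, 5)) + Q)² = ((3 - 17) + 56)² = (-14 + 56)² = 42² = 1764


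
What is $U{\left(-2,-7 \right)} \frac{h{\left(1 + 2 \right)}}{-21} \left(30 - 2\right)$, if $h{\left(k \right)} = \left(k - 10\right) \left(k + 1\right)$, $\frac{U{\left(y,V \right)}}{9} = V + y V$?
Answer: $2352$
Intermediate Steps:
$U{\left(y,V \right)} = 9 V + 9 V y$ ($U{\left(y,V \right)} = 9 \left(V + y V\right) = 9 \left(V + V y\right) = 9 V + 9 V y$)
$h{\left(k \right)} = \left(1 + k\right) \left(-10 + k\right)$ ($h{\left(k \right)} = \left(-10 + k\right) \left(1 + k\right) = \left(1 + k\right) \left(-10 + k\right)$)
$U{\left(-2,-7 \right)} \frac{h{\left(1 + 2 \right)}}{-21} \left(30 - 2\right) = 9 \left(-7\right) \left(1 - 2\right) \frac{-10 + \left(1 + 2\right)^{2} - 9 \left(1 + 2\right)}{-21} \left(30 - 2\right) = 9 \left(-7\right) \left(-1\right) \left(-10 + 3^{2} - 27\right) \left(- \frac{1}{21}\right) \left(30 - 2\right) = 63 \left(-10 + 9 - 27\right) \left(- \frac{1}{21}\right) 28 = 63 \left(\left(-28\right) \left(- \frac{1}{21}\right)\right) 28 = 63 \cdot \frac{4}{3} \cdot 28 = 84 \cdot 28 = 2352$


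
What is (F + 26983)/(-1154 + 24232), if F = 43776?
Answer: 70759/23078 ≈ 3.0661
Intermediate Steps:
(F + 26983)/(-1154 + 24232) = (43776 + 26983)/(-1154 + 24232) = 70759/23078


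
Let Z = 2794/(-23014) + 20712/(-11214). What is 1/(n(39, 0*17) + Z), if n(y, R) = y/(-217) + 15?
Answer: 95243439/1224058691 ≈ 0.077810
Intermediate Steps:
n(y, R) = 15 - y/217 (n(y, R) = -y/217 + 15 = 15 - y/217)
Z = -42333157/21506583 (Z = 2794*(-1/23014) + 20712*(-1/11214) = -1397/11507 - 3452/1869 = -42333157/21506583 ≈ -1.9684)
1/(n(39, 0*17) + Z) = 1/((15 - 1/217*39) - 42333157/21506583) = 1/((15 - 39/217) - 42333157/21506583) = 1/(3216/217 - 42333157/21506583) = 1/(1224058691/95243439) = 95243439/1224058691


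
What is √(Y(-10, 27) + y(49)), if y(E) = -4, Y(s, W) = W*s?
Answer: I*√274 ≈ 16.553*I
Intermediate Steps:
√(Y(-10, 27) + y(49)) = √(27*(-10) - 4) = √(-270 - 4) = √(-274) = I*√274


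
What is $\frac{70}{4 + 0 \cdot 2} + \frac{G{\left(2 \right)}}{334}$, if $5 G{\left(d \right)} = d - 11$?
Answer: $\frac{14608}{835} \approx 17.495$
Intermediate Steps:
$G{\left(d \right)} = - \frac{11}{5} + \frac{d}{5}$ ($G{\left(d \right)} = \frac{d - 11}{5} = \frac{-11 + d}{5} = - \frac{11}{5} + \frac{d}{5}$)
$\frac{70}{4 + 0 \cdot 2} + \frac{G{\left(2 \right)}}{334} = \frac{70}{4 + 0 \cdot 2} + \frac{- \frac{11}{5} + \frac{1}{5} \cdot 2}{334} = \frac{70}{4 + 0} + \left(- \frac{11}{5} + \frac{2}{5}\right) \frac{1}{334} = \frac{70}{4} - \frac{9}{1670} = 70 \cdot \frac{1}{4} - \frac{9}{1670} = \frac{35}{2} - \frac{9}{1670} = \frac{14608}{835}$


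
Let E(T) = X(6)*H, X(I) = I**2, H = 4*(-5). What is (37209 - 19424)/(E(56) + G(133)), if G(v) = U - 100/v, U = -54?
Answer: -2365405/103042 ≈ -22.956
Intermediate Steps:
H = -20
E(T) = -720 (E(T) = 6**2*(-20) = 36*(-20) = -720)
G(v) = -54 - 100/v
(37209 - 19424)/(E(56) + G(133)) = (37209 - 19424)/(-720 + (-54 - 100/133)) = 17785/(-720 + (-54 - 100*1/133)) = 17785/(-720 + (-54 - 100/133)) = 17785/(-720 - 7282/133) = 17785/(-103042/133) = 17785*(-133/103042) = -2365405/103042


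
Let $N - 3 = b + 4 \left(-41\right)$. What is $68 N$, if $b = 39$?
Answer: $-8296$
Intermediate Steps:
$N = -122$ ($N = 3 + \left(39 + 4 \left(-41\right)\right) = 3 + \left(39 - 164\right) = 3 - 125 = -122$)
$68 N = 68 \left(-122\right) = -8296$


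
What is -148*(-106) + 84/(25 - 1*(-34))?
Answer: 925676/59 ≈ 15689.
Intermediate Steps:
-148*(-106) + 84/(25 - 1*(-34)) = 15688 + 84/(25 + 34) = 15688 + 84/59 = 925676/59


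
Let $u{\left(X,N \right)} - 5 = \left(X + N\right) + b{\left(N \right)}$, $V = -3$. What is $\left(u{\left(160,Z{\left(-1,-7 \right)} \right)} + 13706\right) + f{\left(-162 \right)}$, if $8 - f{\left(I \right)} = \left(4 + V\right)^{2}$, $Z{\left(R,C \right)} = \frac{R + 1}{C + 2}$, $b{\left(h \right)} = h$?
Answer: $13878$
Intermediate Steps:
$Z{\left(R,C \right)} = \frac{1 + R}{2 + C}$
$f{\left(I \right)} = 7$ ($f{\left(I \right)} = 8 - \left(4 - 3\right)^{2} = 8 - 1^{2} = 8 - 1 = 7$)
$u{\left(X,N \right)} = 5 + X + 2 N$ ($u{\left(X,N \right)} = 5 + \left(\left(X + N\right) + N\right) = 5 + \left(\left(N + X\right) + N\right) = 5 + \left(X + 2 N\right) = 5 + X + 2 N$)
$\left(u{\left(160,Z{\left(-1,-7 \right)} \right)} + 13706\right) + f{\left(-162 \right)} = \left(\left(5 + 160 + 2 \frac{1 - 1}{2 - 7}\right) + 13706\right) + 7 = \left(\left(5 + 160 + 2 \frac{1}{-5} \cdot 0\right) + 13706\right) + 7 = \left(\left(5 + 160 + 2 \left(\left(- \frac{1}{5}\right) 0\right)\right) + 13706\right) + 7 = \left(\left(5 + 160 + 2 \cdot 0\right) + 13706\right) + 7 = \left(\left(5 + 160 + 0\right) + 13706\right) + 7 = \left(165 + 13706\right) + 7 = 13871 + 7 = 13878$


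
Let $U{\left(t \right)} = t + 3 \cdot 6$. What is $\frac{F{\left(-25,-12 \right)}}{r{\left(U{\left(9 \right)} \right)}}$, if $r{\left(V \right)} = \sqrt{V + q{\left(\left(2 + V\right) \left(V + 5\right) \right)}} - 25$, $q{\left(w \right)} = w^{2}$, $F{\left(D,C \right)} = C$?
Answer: $- \frac{50}{143431} - \frac{2 \sqrt{861211}}{143431} \approx -0.013289$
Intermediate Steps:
$U{\left(t \right)} = 18 + t$ ($U{\left(t \right)} = t + 18 = 18 + t$)
$r{\left(V \right)} = -25 + \sqrt{V + \left(2 + V\right)^{2} \left(5 + V\right)^{2}}$ ($r{\left(V \right)} = \sqrt{V + \left(\left(2 + V\right) \left(V + 5\right)\right)^{2}} - 25 = \sqrt{V + \left(\left(2 + V\right) \left(5 + V\right)\right)^{2}} - 25 = \sqrt{V + \left(2 + V\right)^{2} \left(5 + V\right)^{2}} - 25 = -25 + \sqrt{V + \left(2 + V\right)^{2} \left(5 + V\right)^{2}}$)
$\frac{F{\left(-25,-12 \right)}}{r{\left(U{\left(9 \right)} \right)}} = - \frac{12}{-25 + \sqrt{\left(18 + 9\right) + \left(10 + \left(18 + 9\right)^{2} + 7 \left(18 + 9\right)\right)^{2}}} = - \frac{12}{-25 + \sqrt{27 + \left(10 + 27^{2} + 7 \cdot 27\right)^{2}}} = - \frac{12}{-25 + \sqrt{27 + \left(10 + 729 + 189\right)^{2}}} = - \frac{12}{-25 + \sqrt{27 + 928^{2}}} = - \frac{12}{-25 + \sqrt{27 + 861184}} = - \frac{12}{-25 + \sqrt{861211}}$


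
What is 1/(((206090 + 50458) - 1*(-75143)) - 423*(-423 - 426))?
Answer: 1/690818 ≈ 1.4476e-6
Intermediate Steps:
1/(((206090 + 50458) - 1*(-75143)) - 423*(-423 - 426)) = 1/((256548 + 75143) - 423*(-849)) = 1/(331691 + 359127) = 1/690818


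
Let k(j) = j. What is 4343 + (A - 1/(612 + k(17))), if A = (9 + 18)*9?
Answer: 2884593/629 ≈ 4586.0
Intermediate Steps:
A = 243 (A = 27*9 = 243)
4343 + (A - 1/(612 + k(17))) = 4343 + (243 - 1/(612 + 17)) = 4343 + (243 - 1/629) = 4343 + 152846/629 = 2884593/629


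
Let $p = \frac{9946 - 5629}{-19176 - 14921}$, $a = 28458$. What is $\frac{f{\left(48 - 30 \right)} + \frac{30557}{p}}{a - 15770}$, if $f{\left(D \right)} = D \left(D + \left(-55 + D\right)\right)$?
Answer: $- \frac{1043378443}{54774096} \approx -19.049$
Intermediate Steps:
$p = - \frac{4317}{34097}$ ($p = \frac{4317}{-34097} = 4317 \left(- \frac{1}{34097}\right) = - \frac{4317}{34097} \approx -0.12661$)
$f{\left(D \right)} = D \left(-55 + 2 D\right)$
$\frac{f{\left(48 - 30 \right)} + \frac{30557}{p}}{a - 15770} = \frac{\left(48 - 30\right) \left(-55 + 2 \left(48 - 30\right)\right) + \frac{30557}{- \frac{4317}{34097}}}{28458 - 15770} = \frac{18 \left(-55 + 2 \cdot 18\right) + 30557 \left(- \frac{34097}{4317}\right)}{12688} = \left(18 \left(-55 + 36\right) - \frac{1041902029}{4317}\right) \frac{1}{12688} = \left(18 \left(-19\right) - \frac{1041902029}{4317}\right) \frac{1}{12688} = \left(-342 - \frac{1041902029}{4317}\right) \frac{1}{12688} = \left(- \frac{1043378443}{4317}\right) \frac{1}{12688} = - \frac{1043378443}{54774096}$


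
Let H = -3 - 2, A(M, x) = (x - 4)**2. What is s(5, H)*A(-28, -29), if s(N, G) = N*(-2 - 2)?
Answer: -21780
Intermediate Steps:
A(M, x) = (-4 + x)**2
H = -5
s(N, G) = -4*N (s(N, G) = N*(-4) = -4*N)
s(5, H)*A(-28, -29) = (-4*5)*(-4 - 29)**2 = -20*(-33)**2 = -20*1089 = -21780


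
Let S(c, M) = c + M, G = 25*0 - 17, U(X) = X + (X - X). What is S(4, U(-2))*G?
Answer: -34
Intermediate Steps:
U(X) = X (U(X) = X + 0 = X)
G = -17 (G = 0 - 17 = -17)
S(c, M) = M + c
S(4, U(-2))*G = (-2 + 4)*(-17) = 2*(-17) = -34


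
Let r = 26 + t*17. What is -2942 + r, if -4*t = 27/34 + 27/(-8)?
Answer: -92961/32 ≈ -2905.0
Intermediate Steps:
t = 351/544 (t = -(27/34 + 27/(-8))/4 = -(27*(1/34) + 27*(-1/8))/4 = -(27/34 - 27/8)/4 = -1/4*(-351/136) = 351/544 ≈ 0.64522)
r = 1183/32 (r = 26 + (351/544)*17 = 26 + 351/32 = 1183/32 ≈ 36.969)
-2942 + r = -2942 + 1183/32 = -92961/32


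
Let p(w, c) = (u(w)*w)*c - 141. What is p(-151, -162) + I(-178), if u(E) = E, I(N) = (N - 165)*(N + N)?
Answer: -3571795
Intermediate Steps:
I(N) = 2*N*(-165 + N) (I(N) = (-165 + N)*(2*N) = 2*N*(-165 + N))
p(w, c) = -141 + c*w² (p(w, c) = (w*w)*c - 141 = w²*c - 141 = c*w² - 141 = -141 + c*w²)
p(-151, -162) + I(-178) = (-141 - 162*(-151)²) + 2*(-178)*(-165 - 178) = (-141 - 162*22801) + 2*(-178)*(-343) = (-141 - 3693762) + 122108 = -3693903 + 122108 = -3571795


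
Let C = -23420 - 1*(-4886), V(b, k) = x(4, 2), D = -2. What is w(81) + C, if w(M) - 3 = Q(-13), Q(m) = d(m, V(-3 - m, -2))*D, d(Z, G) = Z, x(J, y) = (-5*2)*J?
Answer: -18505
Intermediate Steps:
x(J, y) = -10*J
V(b, k) = -40 (V(b, k) = -10*4 = -40)
Q(m) = -2*m (Q(m) = m*(-2) = -2*m)
C = -18534 (C = -23420 + 4886 = -18534)
w(M) = 29 (w(M) = 3 - 2*(-13) = 3 + 26 = 29)
w(81) + C = 29 - 18534 = -18505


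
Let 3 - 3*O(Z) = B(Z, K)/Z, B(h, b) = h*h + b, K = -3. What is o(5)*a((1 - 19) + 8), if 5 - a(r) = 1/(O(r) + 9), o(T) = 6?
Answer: 11730/397 ≈ 29.547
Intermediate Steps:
B(h, b) = b + h² (B(h, b) = h² + b = b + h²)
O(Z) = 1 - (-3 + Z²)/(3*Z)
a(r) = 5 - 1/(10 + 1/r - r/3) (a(r) = 5 - 1/((1 + 1/r - r/3) + 9) = 5 - 1/(10 + 1/r - r/3))
o(5)*a((1 - 19) + 8) = 6*((15 - 5*((1 - 19) + 8)² + 147*((1 - 19) + 8))/(3 - ((1 - 19) + 8)² + 30*((1 - 19) + 8))) = 6*((15 - 5*(-18 + 8)² + 147*(-18 + 8))/(3 - (-18 + 8)² + 30*(-18 + 8))) = 6*((15 - 5*(-10)² + 147*(-10))/(3 - 1*(-10)² + 30*(-10))) = 6*((15 - 5*100 - 1470)/(3 - 1*100 - 300)) = 6*((15 - 500 - 1470)/(3 - 100 - 300)) = 6*(-1955/(-397)) = 6*(-1/397*(-1955)) = 6*(1955/397) = 11730/397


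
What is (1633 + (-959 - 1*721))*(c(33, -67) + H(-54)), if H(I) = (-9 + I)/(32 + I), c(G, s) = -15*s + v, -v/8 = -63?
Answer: -1563267/22 ≈ -71058.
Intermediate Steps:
v = 504 (v = -8*(-63) = 504)
c(G, s) = 504 - 15*s (c(G, s) = -15*s + 504 = 504 - 15*s)
H(I) = (-9 + I)/(32 + I)
(1633 + (-959 - 1*721))*(c(33, -67) + H(-54)) = (1633 + (-959 - 1*721))*((504 - 15*(-67)) + (-9 - 54)/(32 - 54)) = (1633 + (-959 - 721))*((504 + 1005) - 63/(-22)) = (1633 - 1680)*(1509 - 1/22*(-63)) = -47*(1509 + 63/22) = -47*33261/22 = -1563267/22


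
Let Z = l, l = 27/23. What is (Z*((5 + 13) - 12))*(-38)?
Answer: -6156/23 ≈ -267.65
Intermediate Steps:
l = 27/23 (l = 27*(1/23) = 27/23 ≈ 1.1739)
Z = 27/23 ≈ 1.1739
(Z*((5 + 13) - 12))*(-38) = (27*((5 + 13) - 12)/23)*(-38) = (27*(18 - 12)/23)*(-38) = ((27/23)*6)*(-38) = (162/23)*(-38) = -6156/23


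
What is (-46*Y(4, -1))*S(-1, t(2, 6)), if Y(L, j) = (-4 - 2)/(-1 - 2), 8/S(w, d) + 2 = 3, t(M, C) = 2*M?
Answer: -736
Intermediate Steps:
S(w, d) = 8 (S(w, d) = 8/(-2 + 3) = 8/1 = 8*1 = 8)
Y(L, j) = 2 (Y(L, j) = -6/(-3) = -6*(-⅓) = 2)
(-46*Y(4, -1))*S(-1, t(2, 6)) = -46*2*8 = -92*8 = -736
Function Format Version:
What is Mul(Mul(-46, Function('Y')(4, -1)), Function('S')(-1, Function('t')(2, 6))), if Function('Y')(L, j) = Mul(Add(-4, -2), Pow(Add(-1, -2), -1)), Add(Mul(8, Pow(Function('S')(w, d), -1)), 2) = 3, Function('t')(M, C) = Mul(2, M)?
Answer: -736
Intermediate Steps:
Function('S')(w, d) = 8 (Function('S')(w, d) = Mul(8, Pow(Add(-2, 3), -1)) = Mul(8, Pow(1, -1)) = Mul(8, 1) = 8)
Function('Y')(L, j) = 2 (Function('Y')(L, j) = Mul(-6, Pow(-3, -1)) = Mul(-6, Rational(-1, 3)) = 2)
Mul(Mul(-46, Function('Y')(4, -1)), Function('S')(-1, Function('t')(2, 6))) = Mul(Mul(-46, 2), 8) = Mul(-92, 8) = -736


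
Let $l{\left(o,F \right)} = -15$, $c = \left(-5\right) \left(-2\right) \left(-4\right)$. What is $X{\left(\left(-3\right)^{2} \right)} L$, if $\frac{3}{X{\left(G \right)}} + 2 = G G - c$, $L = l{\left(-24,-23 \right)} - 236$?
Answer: $- \frac{753}{119} \approx -6.3277$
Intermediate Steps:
$c = -40$ ($c = 10 \left(-4\right) = -40$)
$L = -251$ ($L = -15 - 236 = -251$)
$X{\left(G \right)} = \frac{3}{38 + G^{2}}$ ($X{\left(G \right)} = \frac{3}{-2 + \left(G G - -40\right)} = \frac{3}{-2 + \left(G^{2} + 40\right)} = \frac{3}{-2 + \left(40 + G^{2}\right)} = \frac{3}{38 + G^{2}}$)
$X{\left(\left(-3\right)^{2} \right)} L = \frac{3}{38 + \left(\left(-3\right)^{2}\right)^{2}} \left(-251\right) = \frac{3}{38 + 9^{2}} \left(-251\right) = \frac{3}{38 + 81} \left(-251\right) = \frac{3}{119} \left(-251\right) = - \frac{753}{119}$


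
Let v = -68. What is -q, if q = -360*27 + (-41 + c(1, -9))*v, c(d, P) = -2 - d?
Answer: 6728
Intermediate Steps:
q = -6728 (q = -360*27 + (-41 + (-2 - 1*1))*(-68) = -9720 + (-41 + (-2 - 1))*(-68) = -9720 + (-41 - 3)*(-68) = -9720 - 44*(-68) = -9720 + 2992 = -6728)
-q = -1*(-6728) = 6728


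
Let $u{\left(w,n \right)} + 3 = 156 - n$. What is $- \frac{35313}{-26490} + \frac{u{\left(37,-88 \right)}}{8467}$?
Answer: $\frac{101793087}{74763610} \approx 1.3615$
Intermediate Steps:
$u{\left(w,n \right)} = 153 - n$ ($u{\left(w,n \right)} = -3 - \left(-156 + n\right) = 153 - n$)
$- \frac{35313}{-26490} + \frac{u{\left(37,-88 \right)}}{8467} = - \frac{35313}{-26490} + \frac{153 - -88}{8467} = \left(-35313\right) \left(- \frac{1}{26490}\right) + \left(153 + 88\right) \frac{1}{8467} = \frac{11771}{8830} + 241 \cdot \frac{1}{8467} = \frac{11771}{8830} + \frac{241}{8467} = \frac{101793087}{74763610}$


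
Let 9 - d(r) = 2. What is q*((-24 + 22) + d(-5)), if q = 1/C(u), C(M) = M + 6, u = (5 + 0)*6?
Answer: 5/36 ≈ 0.13889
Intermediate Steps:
u = 30 (u = 5*6 = 30)
d(r) = 7 (d(r) = 9 - 1*2 = 9 - 2 = 7)
C(M) = 6 + M
q = 1/36 (q = 1/(6 + 30) = 1/36 ≈ 0.027778)
q*((-24 + 22) + d(-5)) = ((-24 + 22) + 7)/36 = (-2 + 7)/36 = (1/36)*5 = 5/36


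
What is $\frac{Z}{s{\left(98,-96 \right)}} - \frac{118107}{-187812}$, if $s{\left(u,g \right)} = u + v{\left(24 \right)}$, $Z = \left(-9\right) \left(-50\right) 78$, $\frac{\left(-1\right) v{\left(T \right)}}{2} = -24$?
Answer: $\frac{367191379}{1523364} \approx 241.04$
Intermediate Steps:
$v{\left(T \right)} = 48$ ($v{\left(T \right)} = \left(-2\right) \left(-24\right) = 48$)
$Z = 35100$ ($Z = 450 \cdot 78 = 35100$)
$s{\left(u,g \right)} = 48 + u$ ($s{\left(u,g \right)} = u + 48 = 48 + u$)
$\frac{Z}{s{\left(98,-96 \right)}} - \frac{118107}{-187812} = \frac{35100}{48 + 98} - \frac{118107}{-187812} = \frac{35100}{146} - - \frac{13123}{20868} = 35100 \cdot \frac{1}{146} + \frac{13123}{20868} = \frac{17550}{73} + \frac{13123}{20868} = \frac{367191379}{1523364}$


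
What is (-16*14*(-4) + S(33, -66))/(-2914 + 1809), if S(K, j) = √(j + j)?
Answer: -896/1105 - 2*I*√33/1105 ≈ -0.81086 - 0.010397*I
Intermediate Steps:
S(K, j) = √2*√j (S(K, j) = √(2*j) = √2*√j)
(-16*14*(-4) + S(33, -66))/(-2914 + 1809) = (-16*14*(-4) + √2*√(-66))/(-2914 + 1809) = (-224*(-4) + √2*(I*√66))/(-1105) = (896 + 2*I*√33)*(-1/1105) = -896/1105 - 2*I*√33/1105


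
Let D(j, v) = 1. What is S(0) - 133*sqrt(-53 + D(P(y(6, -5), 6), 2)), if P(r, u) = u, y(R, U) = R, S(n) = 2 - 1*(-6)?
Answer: 8 - 266*I*sqrt(13) ≈ 8.0 - 959.08*I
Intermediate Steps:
S(n) = 8 (S(n) = 2 + 6 = 8)
S(0) - 133*sqrt(-53 + D(P(y(6, -5), 6), 2)) = 8 - 133*sqrt(-53 + 1) = 8 - 266*I*sqrt(13)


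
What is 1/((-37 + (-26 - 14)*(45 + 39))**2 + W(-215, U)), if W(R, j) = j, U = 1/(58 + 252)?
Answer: 310/3577278791 ≈ 8.6658e-8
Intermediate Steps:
U = 1/310 ≈ 0.0032258
1/((-37 + (-26 - 14)*(45 + 39))**2 + W(-215, U)) = 1/((-37 + (-26 - 14)*(45 + 39))**2 + 1/310) = 1/((-37 - 40*84)**2 + 1/310) = 1/((-37 - 3360)**2 + 1/310) = 1/((-3397)**2 + 1/310) = 1/(11539609 + 1/310) = 1/(3577278791/310) = 310/3577278791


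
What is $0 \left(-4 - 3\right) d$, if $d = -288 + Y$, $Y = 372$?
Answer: $0$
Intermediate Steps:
$d = 84$ ($d = -288 + 372 = 84$)
$0 \left(-4 - 3\right) d = 0 \left(-4 - 3\right) 84 = 0 \left(-7\right) 84 = 0 \cdot 84 = 0$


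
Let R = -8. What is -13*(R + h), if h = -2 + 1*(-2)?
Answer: 156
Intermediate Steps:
h = -4 (h = -2 - 2 = -4)
-13*(R + h) = -13*(-8 - 4) = -13*(-12) = 156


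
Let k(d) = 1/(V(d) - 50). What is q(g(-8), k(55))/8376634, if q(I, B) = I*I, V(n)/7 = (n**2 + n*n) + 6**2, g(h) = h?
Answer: 32/4188317 ≈ 7.6403e-6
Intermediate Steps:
V(n) = 252 + 14*n**2 (V(n) = 7*((n**2 + n*n) + 6**2) = 7*((n**2 + n**2) + 36) = 7*(2*n**2 + 36) = 7*(36 + 2*n**2) = 252 + 14*n**2)
k(d) = 1/(202 + 14*d**2) (k(d) = 1/((252 + 14*d**2) - 50) = 1/(202 + 14*d**2))
q(I, B) = I**2
q(g(-8), k(55))/8376634 = (-8)**2/8376634 = 64*(1/8376634) = 32/4188317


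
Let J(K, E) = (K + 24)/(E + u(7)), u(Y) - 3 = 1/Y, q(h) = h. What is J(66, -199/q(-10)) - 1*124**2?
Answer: -24795188/1613 ≈ -15372.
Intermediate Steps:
u(Y) = 3 + 1/Y
J(K, E) = (24 + K)/(22/7 + E) (J(K, E) = (K + 24)/(E + (3 + 1/7)) = (24 + K)/(E + (3 + 1/7)) = (24 + K)/(E + 22/7) = (24 + K)/(22/7 + E))
J(66, -199/q(-10)) - 1*124**2 = 7*(24 + 66)/(22 + 7*(-199/(-10))) - 1*124**2 = 7*90/(22 + 7*(-199*(-1/10))) - 1*15376 = 7*90/(22 + 7*(199/10)) - 15376 = 7*90/(22 + 1393/10) - 15376 = 7*90/(1613/10) - 15376 = 7*(10/1613)*90 - 15376 = 6300/1613 - 15376 = -24795188/1613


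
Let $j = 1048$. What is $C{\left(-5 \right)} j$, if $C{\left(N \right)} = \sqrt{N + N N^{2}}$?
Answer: $1048 i \sqrt{130} \approx 11949.0 i$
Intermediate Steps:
$C{\left(N \right)} = \sqrt{N + N^{3}}$
$C{\left(-5 \right)} j = \sqrt{-5 + \left(-5\right)^{3}} \cdot 1048 = \sqrt{-5 - 125} \cdot 1048 = \sqrt{-130} \cdot 1048 = i \sqrt{130} \cdot 1048 = 1048 i \sqrt{130}$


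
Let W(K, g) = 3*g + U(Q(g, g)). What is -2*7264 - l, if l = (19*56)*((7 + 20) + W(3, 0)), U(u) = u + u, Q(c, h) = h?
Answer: -43256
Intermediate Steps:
U(u) = 2*u
W(K, g) = 5*g (W(K, g) = 3*g + 2*g = 5*g)
l = 28728 (l = (19*56)*((7 + 20) + 5*0) = 1064*(27 + 0) = 1064*27 = 28728)
-2*7264 - l = -2*7264 - 1*28728 = -14528 - 28728 = -43256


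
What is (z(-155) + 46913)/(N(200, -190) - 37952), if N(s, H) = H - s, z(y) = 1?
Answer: -23457/19171 ≈ -1.2236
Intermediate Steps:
(z(-155) + 46913)/(N(200, -190) - 37952) = (1 + 46913)/((-190 - 1*200) - 37952) = 46914/((-190 - 200) - 37952) = 46914/(-390 - 37952) = 46914/(-38342) = 46914*(-1/38342) = -23457/19171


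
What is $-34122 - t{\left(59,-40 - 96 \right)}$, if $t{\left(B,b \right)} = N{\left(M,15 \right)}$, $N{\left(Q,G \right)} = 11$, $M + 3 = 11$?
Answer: $-34133$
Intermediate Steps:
$M = 8$ ($M = -3 + 11 = 8$)
$t{\left(B,b \right)} = 11$
$-34122 - t{\left(59,-40 - 96 \right)} = -34122 - 11 = -34133$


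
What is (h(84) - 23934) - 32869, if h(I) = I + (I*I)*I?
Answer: 535985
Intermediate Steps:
h(I) = I + I³ (h(I) = I + I²*I = I + I³)
(h(84) - 23934) - 32869 = ((84 + 84³) - 23934) - 32869 = ((84 + 592704) - 23934) - 32869 = (592788 - 23934) - 32869 = 568854 - 32869 = 535985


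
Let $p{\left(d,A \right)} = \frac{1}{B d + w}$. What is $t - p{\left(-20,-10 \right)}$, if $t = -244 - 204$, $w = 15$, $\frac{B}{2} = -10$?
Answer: $- \frac{185921}{415} \approx -448.0$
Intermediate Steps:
$B = -20$ ($B = 2 \left(-10\right) = -20$)
$t = -448$ ($t = -244 - 204 = -448$)
$p{\left(d,A \right)} = \frac{1}{15 - 20 d}$ ($p{\left(d,A \right)} = \frac{1}{- 20 d + 15} = \frac{1}{15 - 20 d}$)
$t - p{\left(-20,-10 \right)} = -448 - - \frac{1}{-15 + 20 \left(-20\right)} = -448 - - \frac{1}{-15 - 400} = -448 - - \frac{1}{-415} = -448 - \left(-1\right) \left(- \frac{1}{415}\right) = -448 - \frac{1}{415} = - \frac{185921}{415}$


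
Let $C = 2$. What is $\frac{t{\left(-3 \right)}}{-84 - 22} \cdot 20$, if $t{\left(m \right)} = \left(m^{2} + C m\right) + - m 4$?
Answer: $- \frac{150}{53} \approx -2.8302$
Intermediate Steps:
$t{\left(m \right)} = m^{2} - 2 m$ ($t{\left(m \right)} = \left(m^{2} + 2 m\right) + - m 4 = \left(m^{2} + 2 m\right) - 4 m = m^{2} - 2 m$)
$\frac{t{\left(-3 \right)}}{-84 - 22} \cdot 20 = \frac{\left(-3\right) \left(-2 - 3\right)}{-84 - 22} \cdot 20 = \frac{\left(-3\right) \left(-5\right)}{-106} \cdot 20 = 15 \left(- \frac{1}{106}\right) 20 = \left(- \frac{15}{106}\right) 20 = - \frac{150}{53}$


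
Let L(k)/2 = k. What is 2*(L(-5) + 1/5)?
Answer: -98/5 ≈ -19.600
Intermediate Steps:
L(k) = 2*k
2*(L(-5) + 1/5) = 2*(2*(-5) + 1/5) = 2*(-10 + 1/5) = 2*(-49/5) = -98/5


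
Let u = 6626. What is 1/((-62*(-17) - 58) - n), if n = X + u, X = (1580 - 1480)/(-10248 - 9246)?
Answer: -9747/54875560 ≈ -0.00017762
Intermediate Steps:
X = -50/9747 (X = 100/(-19494) = 100*(-1/19494) = -50/9747 ≈ -0.0051298)
n = 64583572/9747 (n = -50/9747 + 6626 = 64583572/9747 ≈ 6626.0)
1/((-62*(-17) - 58) - n) = 1/((-62*(-17) - 58) - 1*64583572/9747) = 1/((1054 - 58) - 64583572/9747) = 1/(996 - 64583572/9747) = 1/(-54875560/9747) = -9747/54875560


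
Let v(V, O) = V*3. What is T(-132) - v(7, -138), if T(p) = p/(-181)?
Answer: -3669/181 ≈ -20.271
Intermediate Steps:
T(p) = -p/181 (T(p) = p*(-1/181) = -p/181)
v(V, O) = 3*V
T(-132) - v(7, -138) = -1/181*(-132) - 3*7 = 132/181 - 1*21 = 132/181 - 21 = -3669/181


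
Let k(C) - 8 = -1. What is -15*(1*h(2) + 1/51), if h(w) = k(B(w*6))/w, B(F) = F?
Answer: -1795/34 ≈ -52.794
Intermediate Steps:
k(C) = 7 (k(C) = 8 - 1 = 7)
h(w) = 7/w
-15*(1*h(2) + 1/51) = -15*(1*(7/2) + 1/51) = -15*(7/2 + 1/51) = -15*359/102 = -1795/34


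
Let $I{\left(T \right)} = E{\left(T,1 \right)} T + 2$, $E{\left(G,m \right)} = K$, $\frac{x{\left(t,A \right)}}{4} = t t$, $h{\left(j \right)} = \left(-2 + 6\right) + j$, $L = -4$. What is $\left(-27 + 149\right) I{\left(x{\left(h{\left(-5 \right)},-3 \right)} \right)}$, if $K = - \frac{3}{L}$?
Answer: $610$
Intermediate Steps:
$h{\left(j \right)} = 4 + j$
$x{\left(t,A \right)} = 4 t^{2}$ ($x{\left(t,A \right)} = 4 t t = 4 t^{2}$)
$K = \frac{3}{4}$ ($K = - \frac{3}{-4} = \left(-3\right) \left(- \frac{1}{4}\right) = \frac{3}{4} \approx 0.75$)
$E{\left(G,m \right)} = \frac{3}{4}$
$I{\left(T \right)} = 2 + \frac{3 T}{4}$ ($I{\left(T \right)} = \frac{3 T}{4} + 2 = 2 + \frac{3 T}{4}$)
$\left(-27 + 149\right) I{\left(x{\left(h{\left(-5 \right)},-3 \right)} \right)} = \left(-27 + 149\right) \left(2 + \frac{3 \cdot 4 \left(4 - 5\right)^{2}}{4}\right) = 122 \left(2 + \frac{3 \cdot 4 \left(-1\right)^{2}}{4}\right) = 122 \left(2 + \frac{3 \cdot 4 \cdot 1}{4}\right) = 122 \left(2 + \frac{3}{4} \cdot 4\right) = 122 \left(2 + 3\right) = 122 \cdot 5 = 610$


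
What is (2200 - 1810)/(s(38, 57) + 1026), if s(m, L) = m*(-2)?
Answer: 39/95 ≈ 0.41053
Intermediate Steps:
s(m, L) = -2*m
(2200 - 1810)/(s(38, 57) + 1026) = (2200 - 1810)/(-2*38 + 1026) = 390/(-76 + 1026) = 390/950 = 390*(1/950) = 39/95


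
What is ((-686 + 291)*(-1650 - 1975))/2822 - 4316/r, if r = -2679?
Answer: 3848172877/7560138 ≈ 509.01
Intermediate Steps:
((-686 + 291)*(-1650 - 1975))/2822 - 4316/r = ((-686 + 291)*(-1650 - 1975))/2822 - 4316/(-2679) = -395*(-3625)*(1/2822) - 4316*(-1/2679) = 1431875*(1/2822) + 4316/2679 = 1431875/2822 + 4316/2679 = 3848172877/7560138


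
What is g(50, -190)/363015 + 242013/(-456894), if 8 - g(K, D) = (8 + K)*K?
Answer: -1100934403/2047646610 ≈ -0.53766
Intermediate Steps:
g(K, D) = 8 - K*(8 + K) (g(K, D) = 8 - (8 + K)*K = 8 - K*(8 + K))
g(50, -190)/363015 + 242013/(-456894) = (8 - 1*50**2 - 8*50)/363015 + 242013/(-456894) = (8 - 1*2500 - 400)*(1/363015) + 242013*(-1/456894) = (8 - 2500 - 400)*(1/363015) - 80671/152298 = -2892*1/363015 - 80671/152298 = -964/121005 - 80671/152298 = -1100934403/2047646610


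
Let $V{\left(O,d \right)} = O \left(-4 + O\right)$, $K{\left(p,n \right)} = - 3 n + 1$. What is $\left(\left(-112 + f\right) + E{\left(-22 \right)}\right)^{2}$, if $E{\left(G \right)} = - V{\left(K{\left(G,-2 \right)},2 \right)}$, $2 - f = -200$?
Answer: $4761$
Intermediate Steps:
$f = 202$ ($f = 2 - -200 = 2 + 200 = 202$)
$K{\left(p,n \right)} = 1 - 3 n$
$E{\left(G \right)} = -21$ ($E{\left(G \right)} = - \left(1 - -6\right) \left(-4 + \left(1 - -6\right)\right) = - \left(1 + 6\right) \left(-4 + \left(1 + 6\right)\right) = - 7 \left(-4 + 7\right) = - 7 \cdot 3 = \left(-1\right) 21 = -21$)
$\left(\left(-112 + f\right) + E{\left(-22 \right)}\right)^{2} = \left(\left(-112 + 202\right) - 21\right)^{2} = \left(90 - 21\right)^{2} = 69^{2} = 4761$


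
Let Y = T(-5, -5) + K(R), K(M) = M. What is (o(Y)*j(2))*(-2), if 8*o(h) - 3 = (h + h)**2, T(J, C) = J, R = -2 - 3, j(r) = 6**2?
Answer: -3627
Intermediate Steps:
j(r) = 36
R = -5
Y = -10 (Y = -5 - 5 = -10)
o(h) = 3/8 + h**2/2 (o(h) = 3/8 + (h + h)**2/8 = 3/8 + (2*h)**2/8 = 3/8 + (4*h**2)/8 = 3/8 + h**2/2)
(o(Y)*j(2))*(-2) = ((3/8 + (1/2)*(-10)**2)*36)*(-2) = ((3/8 + (1/2)*100)*36)*(-2) = ((3/8 + 50)*36)*(-2) = ((403/8)*36)*(-2) = (3627/2)*(-2) = -3627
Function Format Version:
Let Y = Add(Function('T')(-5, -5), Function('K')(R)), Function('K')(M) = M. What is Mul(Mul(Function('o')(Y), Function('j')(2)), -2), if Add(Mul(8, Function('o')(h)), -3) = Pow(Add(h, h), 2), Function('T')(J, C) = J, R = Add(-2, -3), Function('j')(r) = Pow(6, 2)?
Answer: -3627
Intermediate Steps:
Function('j')(r) = 36
R = -5
Y = -10 (Y = Add(-5, -5) = -10)
Function('o')(h) = Add(Rational(3, 8), Mul(Rational(1, 2), Pow(h, 2))) (Function('o')(h) = Add(Rational(3, 8), Mul(Rational(1, 8), Pow(Add(h, h), 2))) = Add(Rational(3, 8), Mul(Rational(1, 8), Pow(Mul(2, h), 2))) = Add(Rational(3, 8), Mul(Rational(1, 8), Mul(4, Pow(h, 2)))) = Add(Rational(3, 8), Mul(Rational(1, 2), Pow(h, 2))))
Mul(Mul(Function('o')(Y), Function('j')(2)), -2) = Mul(Mul(Add(Rational(3, 8), Mul(Rational(1, 2), Pow(-10, 2))), 36), -2) = Mul(Mul(Add(Rational(3, 8), Mul(Rational(1, 2), 100)), 36), -2) = Mul(Mul(Add(Rational(3, 8), 50), 36), -2) = Mul(Mul(Rational(403, 8), 36), -2) = Mul(Rational(3627, 2), -2) = -3627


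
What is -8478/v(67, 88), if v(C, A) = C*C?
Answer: -8478/4489 ≈ -1.8886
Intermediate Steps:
v(C, A) = C²
-8478/v(67, 88) = -8478/(67²) = -8478/4489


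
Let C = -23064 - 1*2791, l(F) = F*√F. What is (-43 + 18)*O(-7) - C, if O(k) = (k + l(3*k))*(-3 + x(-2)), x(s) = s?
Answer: 24980 - 2625*I*√21 ≈ 24980.0 - 12029.0*I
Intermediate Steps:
l(F) = F^(3/2)
O(k) = -5*k - 15*√3*k^(3/2) (O(k) = (k + (3*k)^(3/2))*(-3 - 2) = (k + 3*√3*k^(3/2))*(-5) = -5*k - 15*√3*k^(3/2))
C = -25855 (C = -23064 - 2791 = -25855)
(-43 + 18)*O(-7) - C = (-43 + 18)*(-5*(-7) - 15*√3*(-7)^(3/2)) - 1*(-25855) = -25*(35 - 15*√3*(-7*I*√7)) + 25855 = -25*(35 + 105*I*√21) + 25855 = (-875 - 2625*I*√21) + 25855 = 24980 - 2625*I*√21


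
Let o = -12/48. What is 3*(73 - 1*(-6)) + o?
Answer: 947/4 ≈ 236.75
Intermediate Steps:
o = -¼ (o = -12*1/48 = -¼ ≈ -0.25000)
3*(73 - 1*(-6)) + o = 3*(73 - 1*(-6)) - ¼ = 3*(73 + 6) - ¼ = 3*79 - ¼ = 237 - ¼ = 947/4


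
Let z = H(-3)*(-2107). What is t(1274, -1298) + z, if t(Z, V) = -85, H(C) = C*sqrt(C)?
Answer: -85 + 6321*I*sqrt(3) ≈ -85.0 + 10948.0*I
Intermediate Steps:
H(C) = C**(3/2)
z = 6321*I*sqrt(3) (z = (-3)**(3/2)*(-2107) = -3*I*sqrt(3)*(-2107) = 6321*I*sqrt(3) ≈ 10948.0*I)
t(1274, -1298) + z = -85 + 6321*I*sqrt(3)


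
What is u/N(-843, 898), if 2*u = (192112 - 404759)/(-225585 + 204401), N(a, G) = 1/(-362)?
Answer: -38489107/21184 ≈ -1816.9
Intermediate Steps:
N(a, G) = -1/362
u = 212647/42368 (u = ((192112 - 404759)/(-225585 + 204401))/2 = (-212647/(-21184))/2 = (-212647*(-1/21184))/2 = (1/2)*(212647/21184) = 212647/42368 ≈ 5.0191)
u/N(-843, 898) = 212647/(42368*(-1/362)) = (212647/42368)*(-362) = -38489107/21184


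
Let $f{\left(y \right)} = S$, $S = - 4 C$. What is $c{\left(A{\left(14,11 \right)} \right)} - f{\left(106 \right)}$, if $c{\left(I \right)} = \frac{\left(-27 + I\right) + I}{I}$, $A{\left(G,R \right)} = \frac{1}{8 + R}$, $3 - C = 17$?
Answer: $-567$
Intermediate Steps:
$C = -14$ ($C = 3 - 17 = -14$)
$S = 56$ ($S = \left(-4\right) \left(-14\right) = 56$)
$c{\left(I \right)} = \frac{-27 + 2 I}{I}$
$f{\left(y \right)} = 56$
$c{\left(A{\left(14,11 \right)} \right)} - f{\left(106 \right)} = \left(2 - \frac{27}{\frac{1}{8 + 11}}\right) - 56 = \left(2 - \frac{27}{\frac{1}{19}}\right) - 56 = \left(2 - 27 \frac{1}{\frac{1}{19}}\right) - 56 = \left(2 - 513\right) - 56 = -511 - 56 = -567$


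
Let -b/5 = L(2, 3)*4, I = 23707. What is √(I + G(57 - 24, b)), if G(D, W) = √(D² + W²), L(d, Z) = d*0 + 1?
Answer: √(23707 + √1489) ≈ 154.10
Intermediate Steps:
L(d, Z) = 1 (L(d, Z) = 0 + 1 = 1)
b = -20 (b = -5*4 = -20)
√(I + G(57 - 24, b)) = √(23707 + √((57 - 24)² + (-20)²)) = √(23707 + √(33² + 400)) = √(23707 + √(1089 + 400)) = √(23707 + √1489)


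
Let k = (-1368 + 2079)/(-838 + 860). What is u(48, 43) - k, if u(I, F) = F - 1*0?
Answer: 235/22 ≈ 10.682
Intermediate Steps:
u(I, F) = F (u(I, F) = F + 0 = F)
k = 711/22 ≈ 32.318
u(48, 43) - k = 43 - 1*711/22 = 43 - 711/22 = 235/22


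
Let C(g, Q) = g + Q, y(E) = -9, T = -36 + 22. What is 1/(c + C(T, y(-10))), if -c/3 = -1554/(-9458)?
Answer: -4729/111098 ≈ -0.042566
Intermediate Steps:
T = -14
c = -2331/4729 (c = -(-4662)/(-9458) = -(-4662)*(-1)/9458 = -3*777/4729 = -2331/4729 ≈ -0.49292)
C(g, Q) = Q + g
1/(c + C(T, y(-10))) = 1/(-2331/4729 + (-9 - 14)) = 1/(-2331/4729 - 23) = 1/(-111098/4729) = -4729/111098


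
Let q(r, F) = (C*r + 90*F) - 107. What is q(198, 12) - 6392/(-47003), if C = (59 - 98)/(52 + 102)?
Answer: 303684124/329021 ≈ 922.99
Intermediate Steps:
C = -39/154 ≈ -0.25325
q(r, F) = -107 + 90*F - 39*r/154 (q(r, F) = (-39*r/154 + 90*F) - 107 = (90*F - 39*r/154) - 107 = -107 + 90*F - 39*r/154)
q(198, 12) - 6392/(-47003) = (-107 + 90*12 - 39/154*198) - 6392/(-47003) = (-107 + 1080 - 351/7) - 6392*(-1/47003) = 6460/7 + 6392/47003 = 303684124/329021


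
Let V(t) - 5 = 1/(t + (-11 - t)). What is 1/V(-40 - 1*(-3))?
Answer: 11/54 ≈ 0.20370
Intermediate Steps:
V(t) = 54/11 (V(t) = 5 + 1/(t + (-11 - t)) = 5 + 1/(-11) = 5 - 1/11 = 54/11)
1/V(-40 - 1*(-3)) = 1/(54/11) = 11/54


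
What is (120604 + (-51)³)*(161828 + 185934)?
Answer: -4189488814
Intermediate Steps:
(120604 + (-51)³)*(161828 + 185934) = (120604 - 132651)*347762 = -12047*347762 = -4189488814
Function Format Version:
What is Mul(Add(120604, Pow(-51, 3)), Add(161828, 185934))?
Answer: -4189488814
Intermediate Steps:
Mul(Add(120604, Pow(-51, 3)), Add(161828, 185934)) = Mul(Add(120604, -132651), 347762) = Mul(-12047, 347762) = -4189488814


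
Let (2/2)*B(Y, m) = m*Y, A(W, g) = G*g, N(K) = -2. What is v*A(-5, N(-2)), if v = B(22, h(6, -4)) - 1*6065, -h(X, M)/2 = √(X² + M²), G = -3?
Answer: -36390 - 528*√13 ≈ -38294.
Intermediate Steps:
A(W, g) = -3*g
h(X, M) = -2*√(M² + X²) (h(X, M) = -2*√(X² + M²) = -2*√(M² + X²))
B(Y, m) = Y*m (B(Y, m) = m*Y = Y*m)
v = -6065 - 88*√13 (v = 22*(-2*√((-4)² + 6²)) - 1*6065 = 22*(-2*√(16 + 36)) - 6065 = 22*(-4*√13) - 6065 = -88*√13 - 6065 = -6065 - 88*√13 ≈ -6382.3)
v*A(-5, N(-2)) = (-6065 - 88*√13)*(-3*(-2)) = (-6065 - 88*√13)*6 = -36390 - 528*√13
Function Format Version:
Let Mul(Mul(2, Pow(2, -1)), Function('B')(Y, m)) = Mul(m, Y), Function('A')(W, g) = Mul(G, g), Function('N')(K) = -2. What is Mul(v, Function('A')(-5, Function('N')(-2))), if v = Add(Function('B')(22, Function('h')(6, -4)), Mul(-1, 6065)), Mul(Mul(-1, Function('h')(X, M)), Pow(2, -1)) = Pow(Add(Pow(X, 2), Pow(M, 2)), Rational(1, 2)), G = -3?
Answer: Add(-36390, Mul(-528, Pow(13, Rational(1, 2)))) ≈ -38294.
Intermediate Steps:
Function('A')(W, g) = Mul(-3, g)
Function('h')(X, M) = Mul(-2, Pow(Add(Pow(M, 2), Pow(X, 2)), Rational(1, 2))) (Function('h')(X, M) = Mul(-2, Pow(Add(Pow(X, 2), Pow(M, 2)), Rational(1, 2))) = Mul(-2, Pow(Add(Pow(M, 2), Pow(X, 2)), Rational(1, 2))))
Function('B')(Y, m) = Mul(Y, m) (Function('B')(Y, m) = Mul(m, Y) = Mul(Y, m))
v = Add(-6065, Mul(-88, Pow(13, Rational(1, 2)))) (v = Add(Mul(22, Mul(-2, Pow(Add(Pow(-4, 2), Pow(6, 2)), Rational(1, 2)))), Mul(-1, 6065)) = Add(Mul(22, Mul(-2, Pow(Add(16, 36), Rational(1, 2)))), -6065) = Add(Mul(22, Mul(-2, Pow(52, Rational(1, 2)))), -6065) = Add(Mul(22, Mul(-2, Mul(2, Pow(13, Rational(1, 2))))), -6065) = Add(Mul(22, Mul(-4, Pow(13, Rational(1, 2)))), -6065) = Add(Mul(-88, Pow(13, Rational(1, 2))), -6065) = Add(-6065, Mul(-88, Pow(13, Rational(1, 2)))) ≈ -6382.3)
Mul(v, Function('A')(-5, Function('N')(-2))) = Mul(Add(-6065, Mul(-88, Pow(13, Rational(1, 2)))), Mul(-3, -2)) = Mul(Add(-6065, Mul(-88, Pow(13, Rational(1, 2)))), 6) = Add(-36390, Mul(-528, Pow(13, Rational(1, 2))))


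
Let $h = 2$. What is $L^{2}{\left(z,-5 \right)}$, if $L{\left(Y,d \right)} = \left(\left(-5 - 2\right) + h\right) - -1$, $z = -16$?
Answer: $16$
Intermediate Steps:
$L{\left(Y,d \right)} = -4$ ($L{\left(Y,d \right)} = \left(\left(-5 - 2\right) + 2\right) - -1 = \left(-7 + 2\right) + 1 = -5 + 1 = -4$)
$L^{2}{\left(z,-5 \right)} = \left(-4\right)^{2} = 16$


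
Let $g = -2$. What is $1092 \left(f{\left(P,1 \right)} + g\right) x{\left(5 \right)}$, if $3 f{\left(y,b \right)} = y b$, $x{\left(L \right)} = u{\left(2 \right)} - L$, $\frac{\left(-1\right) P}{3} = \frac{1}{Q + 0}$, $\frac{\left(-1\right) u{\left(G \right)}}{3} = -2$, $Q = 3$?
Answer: $-2548$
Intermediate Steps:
$u{\left(G \right)} = 6$ ($u{\left(G \right)} = \left(-3\right) \left(-2\right) = 6$)
$P = -1$ ($P = - \frac{3}{3 + 0} = - \frac{3}{3} = \left(-3\right) \frac{1}{3} = -1$)
$x{\left(L \right)} = 6 - L$
$f{\left(y,b \right)} = \frac{b y}{3}$ ($f{\left(y,b \right)} = \frac{y b}{3} = \frac{b y}{3}$)
$1092 \left(f{\left(P,1 \right)} + g\right) x{\left(5 \right)} = 1092 \left(\frac{1}{3} \cdot 1 \left(-1\right) - 2\right) \left(6 - 5\right) = 1092 \left(- \frac{1}{3} - 2\right) \left(6 - 5\right) = 1092 \left(\left(- \frac{7}{3}\right) 1\right) = 1092 \left(- \frac{7}{3}\right) = -2548$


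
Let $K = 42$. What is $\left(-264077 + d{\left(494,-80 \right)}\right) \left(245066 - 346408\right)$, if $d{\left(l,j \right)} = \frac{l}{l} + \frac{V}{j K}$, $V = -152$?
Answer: $\frac{5620016935571}{210} \approx 2.6762 \cdot 10^{10}$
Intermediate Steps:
$d{\left(l,j \right)} = 1 - \frac{76}{21 j}$ ($d{\left(l,j \right)} = \frac{l}{l} - \frac{152}{j 42} = 1 - \frac{152}{42 j} = 1 - 152 \frac{1}{42 j} = 1 - \frac{76}{21 j}$)
$\left(-264077 + d{\left(494,-80 \right)}\right) \left(245066 - 346408\right) = \left(-264077 + \frac{- \frac{76}{21} - 80}{-80}\right) \left(245066 - 346408\right) = \left(-264077 - - \frac{439}{420}\right) \left(-101342\right) = \left(-264077 + \frac{439}{420}\right) \left(-101342\right) = \left(- \frac{110911901}{420}\right) \left(-101342\right) = \frac{5620016935571}{210}$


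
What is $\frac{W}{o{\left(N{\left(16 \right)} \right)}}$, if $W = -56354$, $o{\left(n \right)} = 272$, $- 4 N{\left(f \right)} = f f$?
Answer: $- \frac{28177}{136} \approx -207.18$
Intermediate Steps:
$N{\left(f \right)} = - \frac{f^{2}}{4}$ ($N{\left(f \right)} = - \frac{f f}{4} = - \frac{f^{2}}{4}$)
$\frac{W}{o{\left(N{\left(16 \right)} \right)}} = - \frac{56354}{272} = \left(-56354\right) \frac{1}{272} = - \frac{28177}{136}$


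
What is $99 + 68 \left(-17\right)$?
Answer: $-1057$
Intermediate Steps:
$99 + 68 \left(-17\right) = 99 - 1156 = -1057$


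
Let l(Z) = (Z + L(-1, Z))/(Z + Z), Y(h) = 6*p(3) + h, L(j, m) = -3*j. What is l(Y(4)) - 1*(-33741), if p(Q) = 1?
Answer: 674833/20 ≈ 33742.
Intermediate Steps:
Y(h) = 6 + h (Y(h) = 6*1 + h = 6 + h)
l(Z) = (3 + Z)/(2*Z) (l(Z) = (Z - 3*(-1))/(Z + Z) = (Z + 3)/((2*Z)) = (3 + Z)*(1/(2*Z)) = (3 + Z)/(2*Z))
l(Y(4)) - 1*(-33741) = (3 + (6 + 4))/(2*(6 + 4)) - 1*(-33741) = (½)*(3 + 10)/10 + 33741 = (½)*(⅒)*13 + 33741 = 13/20 + 33741 = 674833/20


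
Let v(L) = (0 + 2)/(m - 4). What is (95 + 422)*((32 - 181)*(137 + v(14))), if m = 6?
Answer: -10630554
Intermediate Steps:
v(L) = 1 (v(L) = (0 + 2)/(6 - 4) = 2/2 = 2*(1/2) = 1)
(95 + 422)*((32 - 181)*(137 + v(14))) = (95 + 422)*((32 - 181)*(137 + 1)) = 517*(-149*138) = 517*(-20562) = -10630554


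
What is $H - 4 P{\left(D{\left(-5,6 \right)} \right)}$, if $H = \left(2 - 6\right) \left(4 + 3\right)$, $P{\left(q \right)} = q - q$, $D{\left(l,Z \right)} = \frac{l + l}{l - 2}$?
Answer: $-28$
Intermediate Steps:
$D{\left(l,Z \right)} = \frac{2 l}{-2 + l}$
$P{\left(q \right)} = 0$
$H = -28$ ($H = \left(-4\right) 7 = -28$)
$H - 4 P{\left(D{\left(-5,6 \right)} \right)} = -28 - 0 = -28 + 0 = -28$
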